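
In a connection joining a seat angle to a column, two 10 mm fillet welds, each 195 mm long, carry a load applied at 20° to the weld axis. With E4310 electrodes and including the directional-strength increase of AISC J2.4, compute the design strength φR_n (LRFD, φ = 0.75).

φR_n ≈ 587 kN

E43XX → F_EXX = 430 MPa.
t_e = 0.707 × 10 = 7.07 mm; A_we = 7.07 × 390 = 2757 mm².
Directional factor: 1.0 + 0.5 sin^1.5(20°) = 1.1.
F_nw = 0.6 × 430 × 1.1 = 283.8 MPa.
φR_n = 0.75 × 283.8 × 2757 × 10⁻³ = 586.9 kN.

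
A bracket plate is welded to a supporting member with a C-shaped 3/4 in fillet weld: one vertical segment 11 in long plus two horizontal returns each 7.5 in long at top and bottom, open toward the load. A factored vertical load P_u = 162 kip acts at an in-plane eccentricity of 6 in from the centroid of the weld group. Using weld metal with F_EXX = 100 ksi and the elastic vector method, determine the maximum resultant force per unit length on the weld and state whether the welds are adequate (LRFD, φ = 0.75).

Total weld length L_w = 26 in. Treat welds as unit-width lines.
Centroid: x̄ = 2×7.5×3.75 / 26 = 2.163 in from the vertical weld.
Polar moment about centroid: J = I_x + I_y = [11³/12 + 2×7.5×5.5²] + [11×2.163² + 2(7.5³/12 + 7.5×1.587²)] = 724.2 in³.
Direct shear f_v = P/L_w = 162 / 26 = 6.231 kip/in (vertical).
Torsion M = P·e = 162 × 6 = 972 kip·in.
Critical point at (x, y) = (5.337, 5.5) from centroid. f_tx = M·y/J = 7.382 kip/in; f_ty = M·x/J = 7.162 kip/in.
Resultant f_max = √[f_tx² + (f_v + f_ty)²] = √[7.382² + (6.231 + 7.162)²] = 15.29 kip/in.
Capacity per unit length: φr_n = 0.75 × 0.6 × 100 × (0.707 × 0.75) = 23.86 kip/in.
15.29 ≤ 23.86 → adequate.

f_max ≈ 15.3 kip/in; adequate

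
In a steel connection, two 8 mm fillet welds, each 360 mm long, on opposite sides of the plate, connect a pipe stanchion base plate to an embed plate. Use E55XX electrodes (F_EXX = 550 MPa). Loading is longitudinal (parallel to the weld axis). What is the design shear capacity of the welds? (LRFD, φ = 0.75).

Effective throat t_e = 0.707 × 8 = 5.656 mm.
Total length L = 720 mm; A_we = 5.656 × 720 = 4072 mm².
F_nw = 0.6 F_EXX = 0.6 × 550 = 330 MPa.
φR_n = 0.75 × 330 × 4072 × 10⁻³ = 1008 kN.

φR_n ≈ 1010 kN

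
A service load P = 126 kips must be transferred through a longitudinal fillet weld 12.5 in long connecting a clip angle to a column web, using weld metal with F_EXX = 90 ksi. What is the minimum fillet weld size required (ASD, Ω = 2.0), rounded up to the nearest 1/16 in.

Total weld length L = 12.5 in.
Required throat t_e = P × Ω / (0.6 F_EXX × L) = 126 × 2.0 / (0.6 × 90 × 12.5) = 0.3733 in.
Required leg w = t_e / 0.707 = 0.5281 in → use 9/16 in.

w = 9/16 in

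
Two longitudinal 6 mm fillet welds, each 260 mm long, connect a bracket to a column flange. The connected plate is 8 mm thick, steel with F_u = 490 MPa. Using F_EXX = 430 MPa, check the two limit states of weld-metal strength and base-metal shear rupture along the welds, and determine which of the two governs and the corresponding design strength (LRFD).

t_e = 0.707 × 6 = 4.242 mm; L = 520 mm.
Weld metal: φR_n = 0.75 × 0.6 × 430 × 4.242 × 520 × 10⁻³ = 426.8 kN.
Base metal (shear rupture): φR_n = 0.75 × 0.6 × 490 × 8 × 520 × 10⁻³ = 917.3 kN.
Governing: weld metal.

φR_n ≈ 427 kN (weld metal governs)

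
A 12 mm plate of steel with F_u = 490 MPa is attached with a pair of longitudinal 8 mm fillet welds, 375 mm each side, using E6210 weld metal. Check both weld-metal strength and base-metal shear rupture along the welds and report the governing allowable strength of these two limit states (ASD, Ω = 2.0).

R_n/Ω ≈ 789 kN (weld metal governs)

E62XX → F_EXX = 620 MPa.
t_e = 0.707 × 8 = 5.656 mm; L = 750 mm.
Weld metal: R_n/Ω = (1/2.0) × 0.6 × 620 × 5.656 × 750 × 10⁻³ = 789 kN.
Base metal (shear rupture): R_n/Ω = (1/2.0) × 0.6 × 490 × 12 × 750 × 10⁻³ = 1323 kN.
Governing: weld metal.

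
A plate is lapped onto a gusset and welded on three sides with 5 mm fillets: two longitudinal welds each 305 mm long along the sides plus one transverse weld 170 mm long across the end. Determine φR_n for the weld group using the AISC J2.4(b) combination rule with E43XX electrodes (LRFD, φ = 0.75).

φR_n ≈ 534 kN

E43XX → F_EXX = 430 MPa.
t_e = 0.707 × 5 = 3.535 mm.
R_nwl = 0.6 × 430 × 3.535 × 610 × 10⁻³ = 556.3 kN (longitudinal, 2 welds).
R_nwt = 0.6 × 430 × 3.535 × 170 × 10⁻³ = 155 kN (transverse, base value).
(i) R_nwl + R_nwt = 711.4 kN; (ii) 0.85 R_nwl + 1.5 R_nwt = 705.5 kN.
R_n = max = 711.4 kN [governs: (i)]; φR_n = 533.5 kN.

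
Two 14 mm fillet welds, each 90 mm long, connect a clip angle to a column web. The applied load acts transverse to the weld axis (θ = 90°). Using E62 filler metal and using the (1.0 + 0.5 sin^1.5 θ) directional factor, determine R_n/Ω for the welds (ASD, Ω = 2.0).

R_n/Ω ≈ 497 kN

E62XX → F_EXX = 620 MPa.
t_e = 0.707 × 14 = 9.898 mm; A_we = 9.898 × 180 = 1782 mm².
Directional factor: 1.0 + 0.5 sin^1.5(90°) = 1.5.
F_nw = 0.6 × 620 × 1.5 = 558 MPa.
R_n/Ω = (558 × 1782) / 2.0 × 10⁻³ = 497.1 kN.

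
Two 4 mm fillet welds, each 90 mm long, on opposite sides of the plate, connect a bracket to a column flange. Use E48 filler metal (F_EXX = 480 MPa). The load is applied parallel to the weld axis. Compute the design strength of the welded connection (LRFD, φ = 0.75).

Effective throat t_e = 0.707 × 4 = 2.828 mm.
Total length L = 180 mm; A_we = 2.828 × 180 = 509 mm².
F_nw = 0.6 F_EXX = 0.6 × 480 = 288 MPa.
φR_n = 0.75 × 288 × 509 × 10⁻³ = 110 kN.

φR_n ≈ 110 kN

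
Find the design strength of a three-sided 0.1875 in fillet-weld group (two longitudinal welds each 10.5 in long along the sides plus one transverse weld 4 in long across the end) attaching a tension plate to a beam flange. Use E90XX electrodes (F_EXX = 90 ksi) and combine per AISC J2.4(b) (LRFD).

φR_n ≈ 134 kips

t_e = 0.707 × 0.1875 = 0.1326 in.
R_nwl = 0.6 × 90 × 0.1326 × 21 = 150.3 kips (longitudinal, 2 welds).
R_nwt = 0.6 × 90 × 0.1326 × 4 = 28.63 kips (transverse, base value).
(i) R_nwl + R_nwt = 179 kips; (ii) 0.85 R_nwl + 1.5 R_nwt = 170.7 kips.
R_n = max = 179 kips [governs: (i)]; φR_n = 134.2 kips.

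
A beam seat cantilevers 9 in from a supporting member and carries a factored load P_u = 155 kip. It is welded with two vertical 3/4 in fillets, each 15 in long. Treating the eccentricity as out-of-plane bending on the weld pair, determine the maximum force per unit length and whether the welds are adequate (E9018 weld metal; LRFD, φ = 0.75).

E90XX → F_EXX = 90 ksi.
L_w = 2 × 15 = 30 in; section modulus (unit throat) S = 2 × L²/6 = 75 in².
Direct shear f_v = P/L_w = 155/30 = 5.167 kip/in.
Moment M = P × e = 155 × 9 = 1395 kip·in; bending f_b = M/S = 18.6 kip/in.
f_max = √(f_v² + f_b²) = √(5.167² + 18.6²) = 19.3 kip/in.
φr_n = 0.75 × 0.6 × 90 × (0.707 × 0.75) = 21.48 kip/in → adequate.

f_max ≈ 19.3 kip/in; adequate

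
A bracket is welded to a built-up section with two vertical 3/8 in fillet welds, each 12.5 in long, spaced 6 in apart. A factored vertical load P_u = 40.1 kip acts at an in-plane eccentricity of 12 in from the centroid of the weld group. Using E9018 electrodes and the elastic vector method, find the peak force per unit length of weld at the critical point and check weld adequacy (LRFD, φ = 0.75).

E90XX → F_EXX = 90 ksi.
Total weld length L_w = 25 in. Treat welds as unit-width lines.
Polar moment about centroid: J = 2[d³/12 + d(b/2)²] = 2[12.5³/12 + 12.5×3²] = 550.5 in³.
Direct shear f_v = P/L_w = 40.1 / 25 = 1.604 kip/in (vertical).
Torsion M = P·e = 40.1 × 12 = 481.2 kip·in.
Critical point at (x, y) = (3, 6.25) from centroid. f_tx = M·y/J = 5.463 kip/in; f_ty = M·x/J = 2.622 kip/in.
Resultant f_max = √[f_tx² + (f_v + f_ty)²] = √[5.463² + (1.604 + 2.622)²] = 6.907 kip/in.
Capacity per unit length: φr_n = 0.75 × 0.6 × 90 × (0.707 × 0.375) = 10.74 kip/in.
6.907 ≤ 10.74 → adequate.

f_max ≈ 6.91 kip/in; adequate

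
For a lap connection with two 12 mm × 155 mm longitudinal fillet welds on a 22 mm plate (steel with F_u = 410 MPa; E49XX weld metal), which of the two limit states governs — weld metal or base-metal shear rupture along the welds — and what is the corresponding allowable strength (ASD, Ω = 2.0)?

R_n/Ω ≈ 387 kN (weld metal governs)

E49XX → F_EXX = 490 MPa.
t_e = 0.707 × 12 = 8.484 mm; L = 310 mm.
Weld metal: R_n/Ω = (1/2.0) × 0.6 × 490 × 8.484 × 310 × 10⁻³ = 386.6 kN.
Base metal (shear rupture): R_n/Ω = (1/2.0) × 0.6 × 410 × 22 × 310 × 10⁻³ = 838.9 kN.
Governing: weld metal.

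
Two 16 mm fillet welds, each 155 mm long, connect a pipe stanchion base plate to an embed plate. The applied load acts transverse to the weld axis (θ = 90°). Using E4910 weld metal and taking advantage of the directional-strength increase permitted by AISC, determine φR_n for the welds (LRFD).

φR_n ≈ 1160 kN

E49XX → F_EXX = 490 MPa.
t_e = 0.707 × 16 = 11.31 mm; A_we = 11.31 × 310 = 3507 mm².
Directional factor: 1.0 + 0.5 sin^1.5(90°) = 1.5.
F_nw = 0.6 × 490 × 1.5 = 441 MPa.
φR_n = 0.75 × 441 × 3507 × 10⁻³ = 1160 kN.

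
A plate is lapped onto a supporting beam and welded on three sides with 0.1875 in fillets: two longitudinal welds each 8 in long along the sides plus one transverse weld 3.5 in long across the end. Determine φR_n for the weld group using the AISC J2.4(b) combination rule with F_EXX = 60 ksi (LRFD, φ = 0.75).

φR_n ≈ 69.8 kips

t_e = 0.707 × 0.1875 = 0.1326 in.
R_nwl = 0.6 × 60 × 0.1326 × 16 = 76.36 kips (longitudinal, 2 welds).
R_nwt = 0.6 × 60 × 0.1326 × 3.5 = 16.7 kips (transverse, base value).
(i) R_nwl + R_nwt = 93.06 kips; (ii) 0.85 R_nwl + 1.5 R_nwt = 89.96 kips.
R_n = max = 93.06 kips [governs: (i)]; φR_n = 69.79 kips.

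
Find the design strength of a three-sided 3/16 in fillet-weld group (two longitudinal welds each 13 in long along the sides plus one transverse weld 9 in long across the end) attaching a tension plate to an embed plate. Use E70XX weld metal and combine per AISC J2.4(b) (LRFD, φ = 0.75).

E70XX → F_EXX = 70 ksi.
t_e = 0.707 × 0.1875 = 0.1326 in.
R_nwl = 0.6 × 70 × 0.1326 × 26 = 144.8 kips (longitudinal, 2 welds).
R_nwt = 0.6 × 70 × 0.1326 × 9 = 50.11 kips (transverse, base value).
(i) R_nwl + R_nwt = 194.9 kips; (ii) 0.85 R_nwl + 1.5 R_nwt = 198.2 kips.
R_n = max = 198.2 kips [governs: (ii)]; φR_n = 148.7 kips.

φR_n ≈ 149 kips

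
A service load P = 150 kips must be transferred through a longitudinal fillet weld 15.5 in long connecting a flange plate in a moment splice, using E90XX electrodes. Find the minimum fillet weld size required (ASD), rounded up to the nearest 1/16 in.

w = 9/16 in

E90XX → F_EXX = 90 ksi.
Total weld length L = 15.5 in.
Required throat t_e = P × Ω / (0.6 F_EXX × L) = 150 × 2.0 / (0.6 × 90 × 15.5) = 0.3584 in.
Required leg w = t_e / 0.707 = 0.507 in → use 9/16 in.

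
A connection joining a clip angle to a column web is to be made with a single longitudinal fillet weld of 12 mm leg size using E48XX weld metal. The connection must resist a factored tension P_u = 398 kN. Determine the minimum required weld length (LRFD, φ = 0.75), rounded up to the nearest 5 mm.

L = 220 mm

E48XX → F_EXX = 480 MPa.
Throat t_e = 0.707 × 12 = 8.484 mm.
φr_n = 0.75 × 0.6 × 480 × 8.484 × 10⁻³ = 1.833 kN/mm.
L_req = P_u / φr_n = 398 / 1.833 = 217.2 mm total.
Round up → use L = 220 mm.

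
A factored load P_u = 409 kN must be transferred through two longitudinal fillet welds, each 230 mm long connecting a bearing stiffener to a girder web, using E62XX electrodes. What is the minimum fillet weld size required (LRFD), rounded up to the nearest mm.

w = 5 mm

E62XX → F_EXX = 620 MPa.
Total weld length L = 460 mm.
Required throat t_e = P_u / (φ × 0.6 F_EXX × L) = 409 / (0.75 × 0.6 × 620 × 460 × 10⁻³) = 3.187 mm.
Required leg w = t_e / 0.707 = 4.508 mm → use 5 mm.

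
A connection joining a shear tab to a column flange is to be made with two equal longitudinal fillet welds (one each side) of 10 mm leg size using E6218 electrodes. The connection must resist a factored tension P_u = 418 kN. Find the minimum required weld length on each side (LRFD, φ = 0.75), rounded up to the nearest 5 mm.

E62XX → F_EXX = 620 MPa.
Throat t_e = 0.707 × 10 = 7.07 mm.
φr_n = 0.75 × 0.6 × 620 × 7.07 × 10⁻³ = 1.973 kN/mm.
L_req = P_u / φr_n = 418 / 1.973 = 211.9 mm total.
Per side: 211.9 / 2 = 106 mm.
Round up → use L = 110 mm on each side.

L = 110 mm on each side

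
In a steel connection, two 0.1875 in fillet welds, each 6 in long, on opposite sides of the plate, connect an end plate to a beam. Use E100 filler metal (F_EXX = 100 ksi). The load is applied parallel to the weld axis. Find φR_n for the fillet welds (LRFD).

φR_n ≈ 71.6 kip

Effective throat t_e = 0.707 × 0.1875 = 0.1326 in.
Total length L = 12 in; A_we = 0.1326 × 12 = 1.591 in².
F_nw = 0.6 F_EXX = 0.6 × 100 = 60 ksi.
φR_n = 0.75 × 60 × 1.591 = 71.58 kip.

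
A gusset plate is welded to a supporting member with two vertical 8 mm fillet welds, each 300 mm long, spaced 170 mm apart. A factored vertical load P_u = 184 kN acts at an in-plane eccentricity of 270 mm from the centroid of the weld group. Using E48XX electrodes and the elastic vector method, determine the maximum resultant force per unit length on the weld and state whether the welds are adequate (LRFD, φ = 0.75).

f_max ≈ 1150 N/mm; adequate

E48XX → F_EXX = 480 MPa.
Total weld length L_w = 600 mm. Treat welds as unit-width lines.
Polar moment about centroid: J = 2[d³/12 + d(b/2)²] = 2[300³/12 + 300×85²] = 8835000 mm³.
Direct shear f_v = P/L_w = 184×10³ / 600 = 306.7 N/mm (vertical).
Torsion M = P·e = 184×10³ × 270 = 49680000 N·mm.
Critical point at (x, y) = (85, 150) from centroid. f_tx = M·y/J = 843.5 N/mm; f_ty = M·x/J = 478 N/mm.
Resultant f_max = √[f_tx² + (f_v + f_ty)²] = √[843.5² + (306.7 + 478)²] = 1152 N/mm.
Capacity per unit length: φr_n = 0.75 × 0.6 × 480 × (0.707 × 8) = 1222 N/mm.
1152 ≤ 1222 → adequate.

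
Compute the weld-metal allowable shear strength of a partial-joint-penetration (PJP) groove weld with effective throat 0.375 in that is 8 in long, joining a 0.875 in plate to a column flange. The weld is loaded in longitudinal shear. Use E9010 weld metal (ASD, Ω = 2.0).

E90XX → F_EXX = 90 ksi.
Effective throat (given) t_e = 0.375 in.
A_we = 0.375 × 8 = 3 in².
F_nw = 0.6 F_EXX = 54 ksi.
R_n/Ω = (54 × 3) / 2.0 = 81 kip.

R_n/Ω ≈ 81 kip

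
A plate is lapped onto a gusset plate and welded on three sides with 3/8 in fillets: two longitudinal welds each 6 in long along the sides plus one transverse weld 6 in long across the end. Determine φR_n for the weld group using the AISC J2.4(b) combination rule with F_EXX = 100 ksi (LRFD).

t_e = 0.707 × 0.375 = 0.2651 in.
R_nwl = 0.6 × 100 × 0.2651 × 12 = 190.9 kips (longitudinal, 2 welds).
R_nwt = 0.6 × 100 × 0.2651 × 6 = 95.45 kips (transverse, base value).
(i) R_nwl + R_nwt = 286.3 kips; (ii) 0.85 R_nwl + 1.5 R_nwt = 305.4 kips.
R_n = max = 305.4 kips [governs: (ii)]; φR_n = 229.1 kips.

φR_n ≈ 229 kips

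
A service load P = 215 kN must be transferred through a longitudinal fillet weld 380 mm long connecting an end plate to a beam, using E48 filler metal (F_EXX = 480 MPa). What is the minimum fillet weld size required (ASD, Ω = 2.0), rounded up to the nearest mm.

w = 6 mm

Total weld length L = 380 mm.
Required throat t_e = P × Ω / (0.6 F_EXX × L) = 215 × 2.0 / (0.6 × 480 × 380 × 10⁻³) = 3.929 mm.
Required leg w = t_e / 0.707 = 5.557 mm → use 6 mm.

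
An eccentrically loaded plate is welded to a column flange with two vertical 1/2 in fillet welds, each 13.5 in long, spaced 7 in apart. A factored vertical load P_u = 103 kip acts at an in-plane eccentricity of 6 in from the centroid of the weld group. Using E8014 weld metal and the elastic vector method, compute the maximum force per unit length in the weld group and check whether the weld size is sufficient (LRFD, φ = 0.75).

f_max ≈ 8.78 kip/in; adequate

E80XX → F_EXX = 80 ksi.
Total weld length L_w = 27 in. Treat welds as unit-width lines.
Polar moment about centroid: J = 2[d³/12 + d(b/2)²] = 2[13.5³/12 + 13.5×3.5²] = 740.8 in³.
Direct shear f_v = P/L_w = 103 / 27 = 3.815 kip/in (vertical).
Torsion M = P·e = 103 × 6 = 618 kip·in.
Critical point at (x, y) = (3.5, 6.75) from centroid. f_tx = M·y/J = 5.631 kip/in; f_ty = M·x/J = 2.92 kip/in.
Resultant f_max = √[f_tx² + (f_v + f_ty)²] = √[5.631² + (3.815 + 2.92)²] = 8.779 kip/in.
Capacity per unit length: φr_n = 0.75 × 0.6 × 80 × (0.707 × 0.5) = 12.73 kip/in.
8.779 ≤ 12.73 → adequate.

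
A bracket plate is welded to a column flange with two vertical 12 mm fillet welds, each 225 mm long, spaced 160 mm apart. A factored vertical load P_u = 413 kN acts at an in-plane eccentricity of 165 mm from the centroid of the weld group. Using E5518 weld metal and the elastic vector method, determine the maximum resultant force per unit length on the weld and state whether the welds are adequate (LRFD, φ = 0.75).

E55XX → F_EXX = 550 MPa.
Total weld length L_w = 450 mm. Treat welds as unit-width lines.
Polar moment about centroid: J = 2[d³/12 + d(b/2)²] = 2[225³/12 + 225×80²] = 4778000 mm³.
Direct shear f_v = P/L_w = 413×10³ / 450 = 917.8 N/mm (vertical).
Torsion M = P·e = 413×10³ × 165 = 68145000 N·mm.
Critical point at (x, y) = (80, 112.5) from centroid. f_tx = M·y/J = 1604 N/mm; f_ty = M·x/J = 1141 N/mm.
Resultant f_max = √[f_tx² + (f_v + f_ty)²] = √[1604² + (917.8 + 1141)²] = 2610 N/mm.
Capacity per unit length: φr_n = 0.75 × 0.6 × 550 × (0.707 × 12) = 2100 N/mm.
2610 > 2100 → NOT adequate.

f_max ≈ 2610 N/mm; NOT adequate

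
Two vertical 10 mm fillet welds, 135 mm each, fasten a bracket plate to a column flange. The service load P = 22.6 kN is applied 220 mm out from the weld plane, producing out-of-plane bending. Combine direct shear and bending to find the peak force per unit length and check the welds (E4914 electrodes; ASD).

f_max ≈ 823 N/mm; adequate

E49XX → F_EXX = 490 MPa.
L_w = 2 × 135 = 270 mm; section modulus (unit throat) S = 2 × L²/6 = 6075 mm².
Direct shear f_v = P/L_w = 22.6×10³/270 = 83.7 N/mm.
Moment M = P × e = 22.6×10³ × 220 = 4972000 N·mm; bending f_b = M/S = 818.4 N/mm.
f_max = √(f_v² + f_b²) = √(83.7² + 818.4²) = 822.7 N/mm.
r_n/Ω = (1/2.0) × 0.6 × 490 × (0.707 × 10) = 1039 N/mm → adequate.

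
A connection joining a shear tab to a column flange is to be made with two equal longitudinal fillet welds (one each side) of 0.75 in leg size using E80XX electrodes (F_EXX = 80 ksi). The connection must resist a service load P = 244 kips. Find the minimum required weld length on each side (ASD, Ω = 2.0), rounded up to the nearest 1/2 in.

L = 10 in on each side

Throat t_e = 0.707 × 0.75 = 0.5302 in.
r_n/Ω = (0.6 × 80 × 0.5302) / 2.0 = 12.73 kip/in.
L_req = P / (r_n/Ω) = 244 / 12.73 = 19.17 in total.
Per side: 19.17 / 2 = 9.587 in.
Round up → use L = 10 in on each side.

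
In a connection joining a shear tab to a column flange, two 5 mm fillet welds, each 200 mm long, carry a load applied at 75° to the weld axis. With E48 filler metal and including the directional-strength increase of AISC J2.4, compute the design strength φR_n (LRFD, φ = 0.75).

φR_n ≈ 450 kN

E48XX → F_EXX = 480 MPa.
t_e = 0.707 × 5 = 3.535 mm; A_we = 3.535 × 400 = 1414 mm².
Directional factor: 1.0 + 0.5 sin^1.5(75°) = 1.475.
F_nw = 0.6 × 480 × 1.475 = 424.7 MPa.
φR_n = 0.75 × 424.7 × 1414 × 10⁻³ = 450.4 kN.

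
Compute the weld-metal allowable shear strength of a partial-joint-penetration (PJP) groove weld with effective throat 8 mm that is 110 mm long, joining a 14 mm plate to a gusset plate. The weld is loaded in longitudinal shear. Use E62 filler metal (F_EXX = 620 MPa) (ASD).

R_n/Ω ≈ 164 kN

Effective throat (given) t_e = 8 mm.
A_we = 8 × 110 = 880 mm².
F_nw = 0.6 F_EXX = 372 MPa.
R_n/Ω = (372 × 880) / 2.0 × 10⁻³ = 163.7 kN.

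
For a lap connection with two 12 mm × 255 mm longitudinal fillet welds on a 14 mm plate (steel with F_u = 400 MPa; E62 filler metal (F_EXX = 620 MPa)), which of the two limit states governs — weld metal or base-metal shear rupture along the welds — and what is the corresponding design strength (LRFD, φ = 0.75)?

φR_n ≈ 1210 kN (weld metal governs)

t_e = 0.707 × 12 = 8.484 mm; L = 510 mm.
Weld metal: φR_n = 0.75 × 0.6 × 620 × 8.484 × 510 × 10⁻³ = 1207 kN.
Base metal (shear rupture): φR_n = 0.75 × 0.6 × 400 × 14 × 510 × 10⁻³ = 1285 kN.
Governing: weld metal.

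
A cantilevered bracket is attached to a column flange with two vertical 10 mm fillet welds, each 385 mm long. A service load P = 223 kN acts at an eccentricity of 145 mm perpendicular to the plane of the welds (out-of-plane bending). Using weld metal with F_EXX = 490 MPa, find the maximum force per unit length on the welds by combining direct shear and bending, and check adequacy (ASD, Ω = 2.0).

L_w = 2 × 385 = 770 mm; section modulus (unit throat) S = 2 × L²/6 = 49410 mm².
Direct shear f_v = P/L_w = 223×10³/770 = 289.6 N/mm.
Moment M = P × e = 223×10³ × 145 = 32335000 N·mm; bending f_b = M/S = 654.4 N/mm.
f_max = √(f_v² + f_b²) = √(289.6² + 654.4²) = 715.7 N/mm.
r_n/Ω = (1/2.0) × 0.6 × 490 × (0.707 × 10) = 1039 N/mm → adequate.

f_max ≈ 716 N/mm; adequate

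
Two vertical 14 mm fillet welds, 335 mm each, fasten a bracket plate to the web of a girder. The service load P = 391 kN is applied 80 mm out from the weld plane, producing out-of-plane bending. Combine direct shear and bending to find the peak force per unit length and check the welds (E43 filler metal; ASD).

f_max ≈ 1020 N/mm; adequate

E43XX → F_EXX = 430 MPa.
L_w = 2 × 335 = 670 mm; section modulus (unit throat) S = 2 × L²/6 = 37410 mm².
Direct shear f_v = P/L_w = 391×10³/670 = 583.6 N/mm.
Moment M = P × e = 391×10³ × 80 = 31280000 N·mm; bending f_b = M/S = 836.2 N/mm.
f_max = √(f_v² + f_b²) = √(583.6² + 836.2²) = 1020 N/mm.
r_n/Ω = (1/2.0) × 0.6 × 430 × (0.707 × 14) = 1277 N/mm → adequate.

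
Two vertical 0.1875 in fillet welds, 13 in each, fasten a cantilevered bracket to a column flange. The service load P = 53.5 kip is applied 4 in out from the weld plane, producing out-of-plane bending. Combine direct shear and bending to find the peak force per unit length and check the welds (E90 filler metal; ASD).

f_max ≈ 4.32 kip/in; NOT adequate

E90XX → F_EXX = 90 ksi.
L_w = 2 × 13 = 26 in; section modulus (unit throat) S = 2 × L²/6 = 56.33 in².
Direct shear f_v = P/L_w = 53.5/26 = 2.058 kip/in.
Moment M = P × e = 53.5 × 4 = 214 kip·in; bending f_b = M/S = 3.799 kip/in.
f_max = √(f_v² + f_b²) = √(2.058² + 3.799²) = 4.32 kip/in.
r_n/Ω = (1/2.0) × 0.6 × 90 × (0.707 × 0.1875) = 3.579 kip/in → NOT adequate.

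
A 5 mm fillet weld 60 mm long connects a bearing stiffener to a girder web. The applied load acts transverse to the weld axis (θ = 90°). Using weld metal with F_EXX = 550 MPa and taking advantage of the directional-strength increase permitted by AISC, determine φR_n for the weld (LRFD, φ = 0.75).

φR_n ≈ 78.7 kN

t_e = 0.707 × 5 = 3.535 mm; A_we = 3.535 × 60 = 212.1 mm².
Directional factor: 1.0 + 0.5 sin^1.5(90°) = 1.5.
F_nw = 0.6 × 550 × 1.5 = 495 MPa.
φR_n = 0.75 × 495 × 212.1 × 10⁻³ = 78.74 kN.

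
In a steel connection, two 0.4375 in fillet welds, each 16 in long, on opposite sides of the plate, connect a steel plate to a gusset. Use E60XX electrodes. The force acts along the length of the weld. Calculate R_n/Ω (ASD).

R_n/Ω ≈ 178 kip

E60XX → F_EXX = 60 ksi.
Effective throat t_e = 0.707 × 0.4375 = 0.3093 in.
Total length L = 32 in; A_we = 0.3093 × 32 = 9.898 in².
F_nw = 0.6 F_EXX = 0.6 × 60 = 36 ksi.
R_n = 36 × 9.898 = 356.3 kip; R_n/Ω = 356.3/2.0 = 178.2 kip.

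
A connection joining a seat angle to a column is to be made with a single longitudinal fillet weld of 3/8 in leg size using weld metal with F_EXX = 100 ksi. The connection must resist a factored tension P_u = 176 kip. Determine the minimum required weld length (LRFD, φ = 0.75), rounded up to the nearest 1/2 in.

L = 15 in

Throat t_e = 0.707 × 0.375 = 0.2651 in.
φr_n = 0.75 × 0.6 × 100 × 0.2651 = 11.93 kip/in.
L_req = P_u / φr_n = 176 / 11.93 = 14.75 in total.
Round up → use L = 15 in.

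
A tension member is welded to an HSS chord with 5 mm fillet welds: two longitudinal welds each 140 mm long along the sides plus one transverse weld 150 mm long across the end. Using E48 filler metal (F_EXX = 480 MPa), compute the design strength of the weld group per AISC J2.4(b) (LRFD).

t_e = 0.707 × 5 = 3.535 mm.
R_nwl = 0.6 × 480 × 3.535 × 280 × 10⁻³ = 285.1 kN (longitudinal, 2 welds).
R_nwt = 0.6 × 480 × 3.535 × 150 × 10⁻³ = 152.7 kN (transverse, base value).
(i) R_nwl + R_nwt = 437.8 kN; (ii) 0.85 R_nwl + 1.5 R_nwt = 471.4 kN.
R_n = max = 471.4 kN [governs: (ii)]; φR_n = 353.5 kN.

φR_n ≈ 354 kN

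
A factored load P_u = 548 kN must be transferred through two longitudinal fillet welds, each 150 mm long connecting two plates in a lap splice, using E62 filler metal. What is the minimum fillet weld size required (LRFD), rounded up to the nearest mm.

w = 10 mm

E62XX → F_EXX = 620 MPa.
Total weld length L = 300 mm.
Required throat t_e = P_u / (φ × 0.6 F_EXX × L) = 548 / (0.75 × 0.6 × 620 × 300 × 10⁻³) = 6.547 mm.
Required leg w = t_e / 0.707 = 9.261 mm → use 10 mm.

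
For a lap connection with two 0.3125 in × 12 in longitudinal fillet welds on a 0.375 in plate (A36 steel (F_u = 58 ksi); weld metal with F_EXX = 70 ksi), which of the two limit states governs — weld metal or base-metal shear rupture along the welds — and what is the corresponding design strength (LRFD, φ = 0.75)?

φR_n ≈ 167 kip (weld metal governs)

t_e = 0.707 × 0.3125 = 0.2209 in; L = 24 in.
Weld metal: φR_n = 0.75 × 0.6 × 70 × 0.2209 × 24 = 167 kip.
Base metal (shear rupture): φR_n = 0.75 × 0.6 × 58 × 0.375 × 24 = 234.9 kip.
Governing: weld metal.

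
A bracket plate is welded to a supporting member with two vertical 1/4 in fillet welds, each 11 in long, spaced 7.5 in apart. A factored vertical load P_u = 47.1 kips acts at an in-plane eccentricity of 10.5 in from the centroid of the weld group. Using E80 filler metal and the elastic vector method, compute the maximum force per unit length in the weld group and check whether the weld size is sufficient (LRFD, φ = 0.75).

E80XX → F_EXX = 80 ksi.
Total weld length L_w = 22 in. Treat welds as unit-width lines.
Polar moment about centroid: J = 2[d³/12 + d(b/2)²] = 2[11³/12 + 11×3.75²] = 531.2 in³.
Direct shear f_v = P/L_w = 47.1 / 22 = 2.141 kip/in (vertical).
Torsion M = P·e = 47.1 × 10.5 = 494.55 kip·in.
Critical point at (x, y) = (3.75, 5.5) from centroid. f_tx = M·y/J = 5.12 kip/in; f_ty = M·x/J = 3.491 kip/in.
Resultant f_max = √[f_tx² + (f_v + f_ty)²] = √[5.12² + (2.141 + 3.491)²] = 7.612 kip/in.
Capacity per unit length: φr_n = 0.75 × 0.6 × 80 × (0.707 × 0.25) = 6.363 kip/in.
7.612 > 6.363 → NOT adequate.

f_max ≈ 7.61 kip/in; NOT adequate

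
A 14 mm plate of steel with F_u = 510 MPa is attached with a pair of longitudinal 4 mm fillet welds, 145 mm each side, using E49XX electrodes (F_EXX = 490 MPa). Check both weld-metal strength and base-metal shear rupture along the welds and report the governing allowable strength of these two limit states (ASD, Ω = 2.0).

t_e = 0.707 × 4 = 2.828 mm; L = 290 mm.
Weld metal: R_n/Ω = (1/2.0) × 0.6 × 490 × 2.828 × 290 × 10⁻³ = 120.6 kN.
Base metal (shear rupture): R_n/Ω = (1/2.0) × 0.6 × 510 × 14 × 290 × 10⁻³ = 621.2 kN.
Governing: weld metal.

R_n/Ω ≈ 121 kN (weld metal governs)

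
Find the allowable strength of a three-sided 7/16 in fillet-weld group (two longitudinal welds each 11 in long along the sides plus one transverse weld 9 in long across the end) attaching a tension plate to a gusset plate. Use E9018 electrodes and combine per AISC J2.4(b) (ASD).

R_n/Ω ≈ 269 kip

E90XX → F_EXX = 90 ksi.
t_e = 0.707 × 0.4375 = 0.3093 in.
R_nwl = 0.6 × 90 × 0.3093 × 22 = 367.5 kip (longitudinal, 2 welds).
R_nwt = 0.6 × 90 × 0.3093 × 9 = 150.3 kip (transverse, base value).
(i) R_nwl + R_nwt = 517.8 kip; (ii) 0.85 R_nwl + 1.5 R_nwt = 537.8 kip.
R_n = max = 537.8 kip [governs: (ii)]; R_n/Ω = 268.9 kip.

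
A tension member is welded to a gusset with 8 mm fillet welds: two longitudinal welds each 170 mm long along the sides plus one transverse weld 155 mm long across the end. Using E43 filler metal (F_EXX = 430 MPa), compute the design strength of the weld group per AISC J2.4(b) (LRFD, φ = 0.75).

t_e = 0.707 × 8 = 5.656 mm.
R_nwl = 0.6 × 430 × 5.656 × 340 × 10⁻³ = 496.1 kN (longitudinal, 2 welds).
R_nwt = 0.6 × 430 × 5.656 × 155 × 10⁻³ = 226.2 kN (transverse, base value).
(i) R_nwl + R_nwt = 722.3 kN; (ii) 0.85 R_nwl + 1.5 R_nwt = 761 kN.
R_n = max = 761 kN [governs: (ii)]; φR_n = 570.7 kN.

φR_n ≈ 571 kN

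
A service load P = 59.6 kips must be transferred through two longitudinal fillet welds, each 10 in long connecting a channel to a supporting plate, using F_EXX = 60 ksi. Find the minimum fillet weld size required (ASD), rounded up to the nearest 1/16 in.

Total weld length L = 20 in.
Required throat t_e = P × Ω / (0.6 F_EXX × L) = 59.6 × 2.0 / (0.6 × 60 × 20) = 0.1656 in.
Required leg w = t_e / 0.707 = 0.2342 in → use 1/4 in.

w = 1/4 in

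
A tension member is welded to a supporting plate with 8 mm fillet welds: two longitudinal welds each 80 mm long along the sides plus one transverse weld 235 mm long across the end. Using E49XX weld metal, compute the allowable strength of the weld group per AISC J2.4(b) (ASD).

R_n/Ω ≈ 406 kN

E49XX → F_EXX = 490 MPa.
t_e = 0.707 × 8 = 5.656 mm.
R_nwl = 0.6 × 490 × 5.656 × 160 × 10⁻³ = 266.1 kN (longitudinal, 2 welds).
R_nwt = 0.6 × 490 × 5.656 × 235 × 10⁻³ = 390.8 kN (transverse, base value).
(i) R_nwl + R_nwt = 656.8 kN; (ii) 0.85 R_nwl + 1.5 R_nwt = 812.3 kN.
R_n = max = 812.3 kN [governs: (ii)]; R_n/Ω = 406.2 kN.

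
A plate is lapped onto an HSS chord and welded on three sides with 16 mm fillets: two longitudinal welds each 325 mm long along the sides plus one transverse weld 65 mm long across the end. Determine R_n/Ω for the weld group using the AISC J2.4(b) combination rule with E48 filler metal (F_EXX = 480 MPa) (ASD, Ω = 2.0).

R_n/Ω ≈ 1160 kN

t_e = 0.707 × 16 = 11.31 mm.
R_nwl = 0.6 × 480 × 11.31 × 650 × 10⁻³ = 2118 kN (longitudinal, 2 welds).
R_nwt = 0.6 × 480 × 11.31 × 65 × 10⁻³ = 211.8 kN (transverse, base value).
(i) R_nwl + R_nwt = 2329 kN; (ii) 0.85 R_nwl + 1.5 R_nwt = 2118 kN.
R_n = max = 2329 kN [governs: (i)]; R_n/Ω = 1165 kN.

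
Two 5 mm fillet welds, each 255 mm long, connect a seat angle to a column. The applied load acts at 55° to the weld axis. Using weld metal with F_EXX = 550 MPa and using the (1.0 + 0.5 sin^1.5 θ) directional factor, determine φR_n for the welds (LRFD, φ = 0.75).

φR_n ≈ 612 kN

t_e = 0.707 × 5 = 3.535 mm; A_we = 3.535 × 510 = 1803 mm².
Directional factor: 1.0 + 0.5 sin^1.5(55°) = 1.371.
F_nw = 0.6 × 550 × 1.371 = 452.3 MPa.
φR_n = 0.75 × 452.3 × 1803 × 10⁻³ = 611.6 kN.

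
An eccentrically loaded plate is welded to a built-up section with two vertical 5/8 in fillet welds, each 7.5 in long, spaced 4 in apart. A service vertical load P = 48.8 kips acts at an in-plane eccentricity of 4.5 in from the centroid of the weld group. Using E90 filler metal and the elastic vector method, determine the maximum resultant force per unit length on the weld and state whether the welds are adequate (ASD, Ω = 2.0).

f_max ≈ 9.15 kip/in; adequate

E90XX → F_EXX = 90 ksi.
Total weld length L_w = 15 in. Treat welds as unit-width lines.
Polar moment about centroid: J = 2[d³/12 + d(b/2)²] = 2[7.5³/12 + 7.5×2²] = 130.3 in³.
Direct shear f_v = P/L_w = 48.8 / 15 = 3.253 kip/in (vertical).
Torsion M = P·e = 48.8 × 4.5 = 219.6 kip·in.
Critical point at (x, y) = (2, 3.75) from centroid. f_tx = M·y/J = 6.319 kip/in; f_ty = M·x/J = 3.37 kip/in.
Resultant f_max = √[f_tx² + (f_v + f_ty)²] = √[6.319² + (3.253 + 3.37)²] = 9.155 kip/in.
Capacity per unit length: r_n/Ω = (1/2.0) × 0.6 × 90 × (0.707 × 0.625) = 11.93 kip/in.
9.155 ≤ 11.93 → adequate.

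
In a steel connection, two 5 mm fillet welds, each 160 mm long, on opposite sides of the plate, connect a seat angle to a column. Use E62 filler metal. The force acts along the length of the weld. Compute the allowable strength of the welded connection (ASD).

R_n/Ω ≈ 210 kN

E62XX → F_EXX = 620 MPa.
Effective throat t_e = 0.707 × 5 = 3.535 mm.
Total length L = 320 mm; A_we = 3.535 × 320 = 1131 mm².
F_nw = 0.6 F_EXX = 0.6 × 620 = 372 MPa.
R_n = 372 × 1131 × 10⁻³ = 420.8 kN; R_n/Ω = 420.8/2.0 = 210.4 kN.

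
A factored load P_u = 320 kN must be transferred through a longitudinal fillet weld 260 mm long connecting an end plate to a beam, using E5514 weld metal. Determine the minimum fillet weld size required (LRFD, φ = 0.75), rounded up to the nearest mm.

E55XX → F_EXX = 550 MPa.
Total weld length L = 260 mm.
Required throat t_e = P_u / (φ × 0.6 F_EXX × L) = 320 / (0.75 × 0.6 × 550 × 260 × 10⁻³) = 4.973 mm.
Required leg w = t_e / 0.707 = 7.034 mm → use 8 mm.

w = 8 mm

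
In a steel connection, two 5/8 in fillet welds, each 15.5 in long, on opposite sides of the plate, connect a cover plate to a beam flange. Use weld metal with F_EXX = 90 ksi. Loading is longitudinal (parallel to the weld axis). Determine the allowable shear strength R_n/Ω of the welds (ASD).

R_n/Ω ≈ 370 kip

Effective throat t_e = 0.707 × 0.625 = 0.4419 in.
Total length L = 31 in; A_we = 0.4419 × 31 = 13.7 in².
F_nw = 0.6 F_EXX = 0.6 × 90 = 54 ksi.
R_n = 54 × 13.7 = 739.7 kip; R_n/Ω = 739.7/2.0 = 369.8 kip.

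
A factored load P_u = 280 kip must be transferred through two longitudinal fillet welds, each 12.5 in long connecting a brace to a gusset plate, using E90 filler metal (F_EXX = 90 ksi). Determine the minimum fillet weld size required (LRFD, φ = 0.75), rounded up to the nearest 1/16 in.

Total weld length L = 25 in.
Required throat t_e = P_u / (φ × 0.6 F_EXX × L) = 280 / (0.75 × 0.6 × 90 × 25) = 0.2765 in.
Required leg w = t_e / 0.707 = 0.3912 in → use 7/16 in.

w = 7/16 in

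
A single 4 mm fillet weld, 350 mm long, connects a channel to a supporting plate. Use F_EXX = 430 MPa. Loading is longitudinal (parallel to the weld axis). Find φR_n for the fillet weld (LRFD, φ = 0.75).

Effective throat t_e = 0.707 × 4 = 2.828 mm.
Total length L = 350 mm; A_we = 2.828 × 350 = 989.8 mm².
F_nw = 0.6 F_EXX = 0.6 × 430 = 258 MPa.
φR_n = 0.75 × 258 × 989.8 × 10⁻³ = 191.5 kN.

φR_n ≈ 192 kN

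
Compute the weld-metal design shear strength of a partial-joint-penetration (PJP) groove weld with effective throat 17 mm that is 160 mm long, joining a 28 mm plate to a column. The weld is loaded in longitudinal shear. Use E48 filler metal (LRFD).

E48XX → F_EXX = 480 MPa.
Effective throat (given) t_e = 17 mm.
A_we = 17 × 160 = 2720 mm².
F_nw = 0.6 F_EXX = 288 MPa.
φR_n = 0.75 × 288 × 2720 × 10⁻³ = 587.5 kN.

φR_n ≈ 588 kN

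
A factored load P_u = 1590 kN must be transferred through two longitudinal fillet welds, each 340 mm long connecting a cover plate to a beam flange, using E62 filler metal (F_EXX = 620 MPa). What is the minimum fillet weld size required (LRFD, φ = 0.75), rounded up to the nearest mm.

Total weld length L = 680 mm.
Required throat t_e = P_u / (φ × 0.6 F_EXX × L) = 1590 / (0.75 × 0.6 × 620 × 680 × 10⁻³) = 8.381 mm.
Required leg w = t_e / 0.707 = 11.85 mm → use 12 mm.

w = 12 mm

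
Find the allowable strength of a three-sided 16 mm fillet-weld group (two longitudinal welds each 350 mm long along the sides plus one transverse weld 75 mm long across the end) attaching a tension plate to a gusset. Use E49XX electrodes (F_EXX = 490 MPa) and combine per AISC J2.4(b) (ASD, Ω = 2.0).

R_n/Ω ≈ 1290 kN

t_e = 0.707 × 16 = 11.31 mm.
R_nwl = 0.6 × 490 × 11.31 × 700 × 10⁻³ = 2328 kN (longitudinal, 2 welds).
R_nwt = 0.6 × 490 × 11.31 × 75 × 10⁻³ = 249.4 kN (transverse, base value).
(i) R_nwl + R_nwt = 2577 kN; (ii) 0.85 R_nwl + 1.5 R_nwt = 2353 kN.
R_n = max = 2577 kN [governs: (i)]; R_n/Ω = 1289 kN.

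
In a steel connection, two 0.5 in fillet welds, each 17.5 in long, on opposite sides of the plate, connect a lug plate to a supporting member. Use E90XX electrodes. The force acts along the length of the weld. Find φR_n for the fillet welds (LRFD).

E90XX → F_EXX = 90 ksi.
Effective throat t_e = 0.707 × 0.5 = 0.3535 in.
Total length L = 35 in; A_we = 0.3535 × 35 = 12.37 in².
F_nw = 0.6 F_EXX = 0.6 × 90 = 54 ksi.
φR_n = 0.75 × 54 × 12.37 = 501.1 kips.

φR_n ≈ 501 kips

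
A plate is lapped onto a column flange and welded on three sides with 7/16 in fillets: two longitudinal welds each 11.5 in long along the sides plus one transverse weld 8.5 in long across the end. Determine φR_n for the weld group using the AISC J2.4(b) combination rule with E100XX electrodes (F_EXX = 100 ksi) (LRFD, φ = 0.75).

t_e = 0.707 × 0.4375 = 0.3093 in.
R_nwl = 0.6 × 100 × 0.3093 × 23 = 426.9 kips (longitudinal, 2 welds).
R_nwt = 0.6 × 100 × 0.3093 × 8.5 = 157.7 kips (transverse, base value).
(i) R_nwl + R_nwt = 584.6 kips; (ii) 0.85 R_nwl + 1.5 R_nwt = 599.4 kips.
R_n = max = 599.4 kips [governs: (ii)]; φR_n = 449.6 kips.

φR_n ≈ 450 kips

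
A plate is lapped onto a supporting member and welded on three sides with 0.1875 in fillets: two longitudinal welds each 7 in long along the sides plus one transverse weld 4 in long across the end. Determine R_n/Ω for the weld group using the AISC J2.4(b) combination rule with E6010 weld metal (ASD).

E60XX → F_EXX = 60 ksi.
t_e = 0.707 × 0.1875 = 0.1326 in.
R_nwl = 0.6 × 60 × 0.1326 × 14 = 66.81 kip (longitudinal, 2 welds).
R_nwt = 0.6 × 60 × 0.1326 × 4 = 19.09 kip (transverse, base value).
(i) R_nwl + R_nwt = 85.9 kip; (ii) 0.85 R_nwl + 1.5 R_nwt = 85.42 kip.
R_n = max = 85.9 kip [governs: (i)]; R_n/Ω = 42.95 kip.

R_n/Ω ≈ 43 kip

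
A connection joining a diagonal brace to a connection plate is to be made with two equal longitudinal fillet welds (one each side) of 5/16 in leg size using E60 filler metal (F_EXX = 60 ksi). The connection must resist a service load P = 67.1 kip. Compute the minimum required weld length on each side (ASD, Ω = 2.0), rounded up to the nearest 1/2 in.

L = 8.5 in on each side

Throat t_e = 0.707 × 0.3125 = 0.2209 in.
r_n/Ω = (0.6 × 60 × 0.2209) / 2.0 = 3.977 kip/in.
L_req = P / (r_n/Ω) = 67.1 / 3.977 = 16.87 in total.
Per side: 16.87 / 2 = 8.436 in.
Round up → use L = 8.5 in on each side.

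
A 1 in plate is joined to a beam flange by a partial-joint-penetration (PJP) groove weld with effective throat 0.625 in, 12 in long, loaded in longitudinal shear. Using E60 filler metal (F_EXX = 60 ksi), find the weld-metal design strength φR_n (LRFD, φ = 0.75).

φR_n ≈ 202 kip

Effective throat (given) t_e = 0.625 in.
A_we = 0.625 × 12 = 7.5 in².
F_nw = 0.6 F_EXX = 36 ksi.
φR_n = 0.75 × 36 × 7.5 = 202.5 kip.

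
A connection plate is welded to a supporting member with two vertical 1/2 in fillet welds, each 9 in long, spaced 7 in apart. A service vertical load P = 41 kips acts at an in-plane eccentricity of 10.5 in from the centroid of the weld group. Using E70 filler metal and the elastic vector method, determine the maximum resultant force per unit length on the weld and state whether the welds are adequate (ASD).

f_max ≈ 8.76 kip/in; NOT adequate

E70XX → F_EXX = 70 ksi.
Total weld length L_w = 18 in. Treat welds as unit-width lines.
Polar moment about centroid: J = 2[d³/12 + d(b/2)²] = 2[9³/12 + 9×3.5²] = 342 in³.
Direct shear f_v = P/L_w = 41 / 18 = 2.278 kip/in (vertical).
Torsion M = P·e = 41 × 10.5 = 430.5 kip·in.
Critical point at (x, y) = (3.5, 4.5) from centroid. f_tx = M·y/J = 5.664 kip/in; f_ty = M·x/J = 4.406 kip/in.
Resultant f_max = √[f_tx² + (f_v + f_ty)²] = √[5.664² + (2.278 + 4.406)²] = 8.761 kip/in.
Capacity per unit length: r_n/Ω = (1/2.0) × 0.6 × 70 × (0.707 × 0.5) = 7.423 kip/in.
8.761 > 7.423 → NOT adequate.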